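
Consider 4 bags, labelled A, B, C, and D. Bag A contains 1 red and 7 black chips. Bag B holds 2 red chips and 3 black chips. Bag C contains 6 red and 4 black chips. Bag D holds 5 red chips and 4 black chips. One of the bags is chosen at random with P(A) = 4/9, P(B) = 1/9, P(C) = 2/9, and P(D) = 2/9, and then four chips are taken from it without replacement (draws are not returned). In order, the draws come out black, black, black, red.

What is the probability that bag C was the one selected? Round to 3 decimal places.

0.078

The likelihood of the observed sequence under each hypothesis: P(data | bag A) = (7/8)(6/7)(5/6)(1/5) = 0.125; P(data | bag B) = (3/5)(2/4)(1/3)(2/2) = 0.1; P(data | bag C) = (4/10)(3/9)(2/8)(6/7) = 0.028571; P(data | bag D) = (4/9)(3/8)(2/7)(5/6) = 0.039683.
The prior-weighted likelihoods are 4/9 · 0.125 = 0.055556, 1/9 · 0.1 = 0.011111, 2/9 · 0.028571 = 0.0063492, 2/9 · 0.039683 = 0.0088183; with total 0.081834.
Hence P(bag C | data) = (0.0063492) / (0.081834) = 0.077586.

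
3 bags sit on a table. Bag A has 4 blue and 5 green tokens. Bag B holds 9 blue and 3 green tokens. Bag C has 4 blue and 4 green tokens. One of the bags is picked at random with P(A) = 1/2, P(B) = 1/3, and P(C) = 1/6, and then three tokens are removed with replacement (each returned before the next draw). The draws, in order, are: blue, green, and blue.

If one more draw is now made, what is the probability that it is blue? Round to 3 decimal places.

0.571

The likelihood of the observed sequence under each hypothesis: P(data | bag A) = (4/9)(5/9)(4/9) = 0.10974; P(data | bag B) = (9/12)(3/12)(9/12) = 0.14062; P(data | bag C) = (4/8)(4/8)(4/8) = 0.125.
Multiplying each by its prior: 1/2 · 0.10974 = 0.05487, 1/3 · 0.14062 = 0.046875, 1/6 · 0.125 = 0.020833; with total 0.12258.
Normalising, the posterior is P(bag A | data) = 0.44763, P(bag B | data) = 0.38241, P(bag C | data) = 0.16996.
The predictive probability is P(blue next | data) = (4/9)(0.44763) + (3/4)(0.38241) + (1/2)(0.16996) = 0.57073.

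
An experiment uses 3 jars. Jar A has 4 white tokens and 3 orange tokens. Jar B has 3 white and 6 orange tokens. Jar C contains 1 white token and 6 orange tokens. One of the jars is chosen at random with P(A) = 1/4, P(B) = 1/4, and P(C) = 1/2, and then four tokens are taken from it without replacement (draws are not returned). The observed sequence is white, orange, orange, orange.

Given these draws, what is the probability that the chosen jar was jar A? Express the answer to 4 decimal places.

0.0659

For each hypothesis, P(data | H) works out to: P(data | jar A) = (4/7)(3/6)(2/5)(1/4) = 1/35; P(data | jar B) = (3/9)(6/8)(5/7)(4/6) = 5/42; P(data | jar C) = (1/7)(6/6)(5/5)(4/4) = 1/7.
The prior-weighted likelihoods are 1/4 · 1/35 = 1/140, 1/4 · 5/42 = 5/168, 1/2 · 1/7 = 1/14; summing to 13/120.
So P(jar A | data) = (1/140) / (13/120) = 6/91.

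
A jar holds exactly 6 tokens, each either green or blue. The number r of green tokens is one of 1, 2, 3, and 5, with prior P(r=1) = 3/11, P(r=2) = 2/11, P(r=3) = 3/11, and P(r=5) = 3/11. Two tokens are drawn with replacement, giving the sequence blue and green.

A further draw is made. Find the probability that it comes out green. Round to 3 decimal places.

0.463

For each hypothesis, P(data | H) works out to: P(data | r = 1) = (5/6)(1/6) = 5/36; P(data | r = 2) = (4/6)(2/6) = 2/9; P(data | r = 3) = (3/6)(3/6) = 1/4; P(data | r = 5) = (1/6)(5/6) = 5/36.
The prior-weighted likelihoods are 3/11 · 5/36 = 5/132, 2/11 · 2/9 = 4/99, 3/11 · 1/4 = 3/44, 3/11 · 5/36 = 5/132; with total 73/396.
Normalising, the posterior is P(r = 1 | data) = 15/73, P(r = 2 | data) = 16/73, P(r = 3 | data) = 27/73, P(r = 5 | data) = 15/73.
Averaging over the posterior, P(green next | data) = (1/6)(15/73) + (1/3)(16/73) + (1/2)(27/73) + (5/6)(15/73) = 203/438.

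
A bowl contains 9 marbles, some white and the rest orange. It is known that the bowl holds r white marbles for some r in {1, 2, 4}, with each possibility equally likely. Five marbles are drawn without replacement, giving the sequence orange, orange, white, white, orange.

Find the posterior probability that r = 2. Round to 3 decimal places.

0.368

For each hypothesis, P(data | H) works out to: P(data | r = 1) = (8/9)(7/8)(1/7)(0/6) = 0; P(data | r = 2) = (7/9)(6/8)(2/7)(1/6)(5/5) = 1/36; P(data | r = 4) = (5/9)(4/8)(4/7)(3/6)(3/5) = 1/21.
The prior-weighted likelihoods are 1/3 · 0 = 0, 1/3 · 1/36 = 1/108, 1/3 · 1/21 = 1/63; these sum to 19/756.
Hence P(r = 2 | data) = (1/108) / (19/756) = 7/19.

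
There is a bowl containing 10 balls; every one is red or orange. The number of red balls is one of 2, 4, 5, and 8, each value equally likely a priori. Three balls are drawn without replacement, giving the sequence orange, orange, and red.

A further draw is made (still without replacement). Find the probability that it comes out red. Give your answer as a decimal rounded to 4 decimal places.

The likelihood of the observed sequence under each hypothesis: P(data | r = 2) = (8/10)(7/9)(2/8) = 7/45; P(data | r = 4) = (6/10)(5/9)(4/8) = 1/6; P(data | r = 5) = (5/10)(4/9)(5/8) = 5/36; P(data | r = 8) = (2/10)(1/9)(8/8) = 1/45.
Weighting by the prior gives 1/4 · 7/45 = 7/180, 1/4 · 1/6 = 1/24, 1/4 · 5/36 = 5/144, 1/4 · 1/45 = 1/180; with total 29/240.
Dividing through by the total gives posterior P(r = 2 | data) = 28/87, P(r = 4 | data) = 10/29, P(r = 5 | data) = 25/87, P(r = 8 | data) = 4/87.
The predictive probability is P(red next | data) = (1/7)(28/87) + (3/7)(10/29) + (4/7)(25/87) + (1)(4/87) = 82/203.

0.4039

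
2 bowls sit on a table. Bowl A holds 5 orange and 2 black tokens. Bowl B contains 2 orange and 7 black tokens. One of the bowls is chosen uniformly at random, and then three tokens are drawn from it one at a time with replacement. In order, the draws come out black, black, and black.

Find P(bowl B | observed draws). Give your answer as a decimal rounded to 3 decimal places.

0.953

For each hypothesis, P(data | H) works out to: P(data | bowl A) = (2/7)(2/7)(2/7) = 0.023324; P(data | bowl B) = (7/9)(7/9)(7/9) = 0.47051.
The prior-weighted likelihoods are 1/2 · 0.023324 = 0.011662, 1/2 · 0.47051 = 0.23525; summing to 0.24692.
Therefore the posterior P(bowl B | data) = (0.23525) / (0.24692) = 0.95277.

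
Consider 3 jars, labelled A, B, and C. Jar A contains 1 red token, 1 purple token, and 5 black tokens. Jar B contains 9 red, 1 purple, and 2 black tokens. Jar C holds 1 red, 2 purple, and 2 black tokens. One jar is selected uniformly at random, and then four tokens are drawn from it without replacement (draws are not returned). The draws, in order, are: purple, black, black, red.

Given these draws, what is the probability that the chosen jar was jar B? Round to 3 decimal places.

Compute the likelihood of the observed sequence for each case: P(data | jar A) = (1/7)(5/6)(4/5)(1/4) = 0.02381; P(data | jar B) = (1/12)(2/11)(1/10)(9/9) = 0.0015152; P(data | jar C) = (2/5)(2/4)(1/3)(1/2) = 0.033333.
Multiplying each by its prior: 1/3 · 0.02381 = 0.0079365, 1/3 · 0.0015152 = 0.00050505, 1/3 · 0.033333 = 0.011111; summing to 0.019553.
By Bayes' rule, P(jar B | data) = (0.00050505) / (0.019553) = 0.02583.

0.026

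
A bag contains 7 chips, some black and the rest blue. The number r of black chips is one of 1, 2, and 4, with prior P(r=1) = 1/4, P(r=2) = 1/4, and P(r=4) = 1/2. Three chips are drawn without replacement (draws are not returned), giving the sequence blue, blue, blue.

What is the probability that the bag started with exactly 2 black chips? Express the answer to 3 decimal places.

0.313

Under each hypothesis, the probability of the observed sequence is: P(data | r = 1) = (6/7)(5/6)(4/5) = 4/7; P(data | r = 2) = (5/7)(4/6)(3/5) = 2/7; P(data | r = 4) = (3/7)(2/6)(1/5) = 1/35.
Weighting by the prior gives 1/4 · 4/7 = 1/7, 1/4 · 2/7 = 1/14, 1/2 · 1/35 = 1/70; these sum to 8/35.
Hence P(r = 2 | data) = (1/14) / (8/35) = 5/16.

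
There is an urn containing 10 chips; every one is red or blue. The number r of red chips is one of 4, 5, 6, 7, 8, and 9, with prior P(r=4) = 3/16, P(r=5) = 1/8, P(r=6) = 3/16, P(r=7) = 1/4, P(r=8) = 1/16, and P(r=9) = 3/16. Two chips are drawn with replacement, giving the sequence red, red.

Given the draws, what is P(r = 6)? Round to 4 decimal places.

For each hypothesis, P(data | H) works out to: P(data | r = 4) = (4/10)(4/10) = 0.16; P(data | r = 5) = (5/10)(5/10) = 0.25; P(data | r = 6) = (6/10)(6/10) = 0.36; P(data | r = 7) = (7/10)(7/10) = 0.49; P(data | r = 8) = (8/10)(8/10) = 0.64; P(data | r = 9) = (9/10)(9/10) = 0.81.
Multiplying each by its prior: 3/16 · 0.16 = 0.03, 1/8 · 0.25 = 0.03125, 3/16 · 0.36 = 0.0675, 1/4 · 0.49 = 0.1225, 1/16 · 0.64 = 0.04, 3/16 · 0.81 = 0.15188; with total 0.44312.
By Bayes' rule, P(r = 6 | data) = (0.0675) / (0.44312) = 0.15233.

0.1523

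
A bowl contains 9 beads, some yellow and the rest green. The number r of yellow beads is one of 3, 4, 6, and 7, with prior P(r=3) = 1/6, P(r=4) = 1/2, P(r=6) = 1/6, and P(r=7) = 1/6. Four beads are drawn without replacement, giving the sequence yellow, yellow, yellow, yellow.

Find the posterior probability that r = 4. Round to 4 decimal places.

0.0566

Compute the likelihood of the observed sequence for each case: P(data | r = 3) = (3/9)(2/8)(1/7)(0/6) = 0; P(data | r = 4) = (4/9)(3/8)(2/7)(1/6) = 1/126; P(data | r = 6) = (6/9)(5/8)(4/7)(3/6) = 5/42; P(data | r = 7) = (7/9)(6/8)(5/7)(4/6) = 5/18.
Weighting by the prior gives 1/6 · 0 = 0, 1/2 · 1/126 = 1/252, 1/6 · 5/42 = 5/252, 1/6 · 5/18 = 5/108; summing to 53/756.
By Bayes' rule, P(r = 4 | data) = (1/252) / (53/756) = 3/53.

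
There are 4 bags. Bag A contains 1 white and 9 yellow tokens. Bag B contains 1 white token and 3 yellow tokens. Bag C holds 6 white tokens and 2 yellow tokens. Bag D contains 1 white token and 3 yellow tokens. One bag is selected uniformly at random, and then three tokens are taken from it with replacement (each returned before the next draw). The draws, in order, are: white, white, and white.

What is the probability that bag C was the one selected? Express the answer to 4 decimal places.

Under each hypothesis, the probability of the observed sequence is: P(data | bag A) = (1/10)(1/10)(1/10) = 0.001; P(data | bag B) = (1/4)(1/4)(1/4) = 0.015625; P(data | bag C) = (6/8)(6/8)(6/8) = 0.42188; P(data | bag D) = (1/4)(1/4)(1/4) = 0.015625.
Multiplying each by its prior: 1/4 · 0.001 = 0.00025, 1/4 · 0.015625 = 0.0039062, 1/4 · 0.42188 = 0.10547, 1/4 · 0.015625 = 0.0039062; summing to 0.11353.
Therefore the posterior P(bag C | data) = (0.10547) / (0.11353) = 0.92898.

0.9290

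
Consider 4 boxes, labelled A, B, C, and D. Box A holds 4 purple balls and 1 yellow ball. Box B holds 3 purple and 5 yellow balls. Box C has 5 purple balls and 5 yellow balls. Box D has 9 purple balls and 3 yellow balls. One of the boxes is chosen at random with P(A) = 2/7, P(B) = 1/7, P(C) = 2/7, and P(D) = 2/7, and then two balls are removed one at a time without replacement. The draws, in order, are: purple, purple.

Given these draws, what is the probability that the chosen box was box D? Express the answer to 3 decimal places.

The likelihood of the observed sequence under each hypothesis: P(data | box A) = (4/5)(3/4) = 0.6; P(data | box B) = (3/8)(2/7) = 0.10714; P(data | box C) = (5/10)(4/9) = 0.22222; P(data | box D) = (9/12)(8/11) = 0.54545.
Multiplying each by its prior: 2/7 · 0.6 = 0.17143, 1/7 · 0.10714 = 0.015306, 2/7 · 0.22222 = 0.063492, 2/7 · 0.54545 = 0.15584; with total 0.40607.
By Bayes' rule, P(box D | data) = (0.15584) / (0.40607) = 0.38379.

0.384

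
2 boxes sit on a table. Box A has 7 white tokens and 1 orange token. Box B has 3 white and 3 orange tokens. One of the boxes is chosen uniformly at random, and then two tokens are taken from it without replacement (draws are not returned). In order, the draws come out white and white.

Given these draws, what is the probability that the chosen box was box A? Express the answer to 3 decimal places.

Under each hypothesis, the probability of the observed sequence is: P(data | box A) = (7/8)(6/7) = 3/4; P(data | box B) = (3/6)(2/5) = 1/5.
Weighting by the prior gives 1/2 · 3/4 = 3/8, 1/2 · 1/5 = 1/10; these sum to 19/40.
Therefore the posterior P(box A | data) = (3/8) / (19/40) = 15/19.

0.789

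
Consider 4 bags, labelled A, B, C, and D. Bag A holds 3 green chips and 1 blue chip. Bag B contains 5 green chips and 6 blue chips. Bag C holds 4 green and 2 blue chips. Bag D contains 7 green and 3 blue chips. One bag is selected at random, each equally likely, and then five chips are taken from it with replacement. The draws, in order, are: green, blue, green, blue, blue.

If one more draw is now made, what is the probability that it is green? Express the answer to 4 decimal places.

For each hypothesis, P(data | H) works out to: P(data | bag A) = (3/4)(1/4)(3/4)(1/4)(1/4) = 0.0087891; P(data | bag B) = (5/11)(6/11)(5/11)(6/11)(6/11) = 0.03353; P(data | bag C) = (4/6)(2/6)(4/6)(2/6)(2/6) = 0.016461; P(data | bag D) = (7/10)(3/10)(7/10)(3/10)(3/10) = 0.01323.
Weighting by the prior gives 1/4 · 0.0087891 = 0.0021973, 1/4 · 0.03353 = 0.0083824, 1/4 · 0.016461 = 0.0041152, 1/4 · 0.01323 = 0.0033075; summing to 0.018002.
The posterior is then P(bag A | data) = 0.12205, P(bag B | data) = 0.46563, P(bag C | data) = 0.22859, P(bag D | data) = 0.18373.
The predictive probability is P(green next | data) = (3/4)(0.12205) + (5/11)(0.46563) + (2/3)(0.22859) + (7/10)(0.18373) = 0.58419.

0.5842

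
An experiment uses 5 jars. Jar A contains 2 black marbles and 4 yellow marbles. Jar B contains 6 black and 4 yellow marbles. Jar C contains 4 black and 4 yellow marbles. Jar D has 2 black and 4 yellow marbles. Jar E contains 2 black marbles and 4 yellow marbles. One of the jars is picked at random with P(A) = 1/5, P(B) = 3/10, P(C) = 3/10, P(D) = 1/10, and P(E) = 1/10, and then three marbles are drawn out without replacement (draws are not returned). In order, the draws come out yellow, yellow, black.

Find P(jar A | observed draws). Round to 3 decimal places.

The likelihood of the observed sequence under each hypothesis: P(data | jar A) = (4/6)(3/5)(2/4) = 1/5; P(data | jar B) = (4/10)(3/9)(6/8) = 1/10; P(data | jar C) = (4/8)(3/7)(4/6) = 1/7; P(data | jar D) = (4/6)(3/5)(2/4) = 1/5; P(data | jar E) = (4/6)(3/5)(2/4) = 1/5.
Multiplying each by its prior: 1/5 · 1/5 = 1/25, 3/10 · 1/10 = 3/100, 3/10 · 1/7 = 3/70, 1/10 · 1/5 = 1/50, 1/10 · 1/5 = 1/50; with total 107/700.
So P(jar A | data) = (1/25) / (107/700) = 28/107.

0.262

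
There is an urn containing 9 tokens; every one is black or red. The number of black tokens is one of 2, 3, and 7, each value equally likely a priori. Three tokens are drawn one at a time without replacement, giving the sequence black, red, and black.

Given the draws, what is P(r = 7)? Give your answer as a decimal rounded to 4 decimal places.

0.6269

Under each hypothesis, the probability of the observed sequence is: P(data | r = 2) = (2/9)(7/8)(1/7) = 1/36; P(data | r = 3) = (3/9)(6/8)(2/7) = 1/14; P(data | r = 7) = (7/9)(2/8)(6/7) = 1/6.
The prior-weighted likelihoods are 1/3 · 1/36 = 1/108, 1/3 · 1/14 = 1/42, 1/3 · 1/6 = 1/18; with total 67/756.
By Bayes' rule, P(r = 7 | data) = (1/18) / (67/756) = 42/67.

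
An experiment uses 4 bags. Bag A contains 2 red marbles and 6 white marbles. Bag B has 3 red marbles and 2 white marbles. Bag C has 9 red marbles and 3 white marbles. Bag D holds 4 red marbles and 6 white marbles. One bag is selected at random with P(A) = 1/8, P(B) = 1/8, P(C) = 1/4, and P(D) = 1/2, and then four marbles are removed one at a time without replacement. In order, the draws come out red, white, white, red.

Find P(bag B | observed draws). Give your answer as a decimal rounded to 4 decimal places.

0.2024

Compute the likelihood of the observed sequence for each case: P(data | bag A) = (2/8)(6/7)(5/6)(1/5) = 0.035714; P(data | bag B) = (3/5)(2/4)(1/3)(2/2) = 0.1; P(data | bag C) = (9/12)(3/11)(2/10)(8/9) = 0.036364; P(data | bag D) = (4/10)(6/9)(5/8)(3/7) = 0.071429.
Weighting by the prior gives 1/8 · 0.035714 = 0.0044643, 1/8 · 0.1 = 0.0125, 1/4 · 0.036364 = 0.0090909, 1/2 · 0.071429 = 0.035714; these sum to 0.061769.
By Bayes' rule, P(bag B | data) = (0.0125) / (0.061769) = 0.20237.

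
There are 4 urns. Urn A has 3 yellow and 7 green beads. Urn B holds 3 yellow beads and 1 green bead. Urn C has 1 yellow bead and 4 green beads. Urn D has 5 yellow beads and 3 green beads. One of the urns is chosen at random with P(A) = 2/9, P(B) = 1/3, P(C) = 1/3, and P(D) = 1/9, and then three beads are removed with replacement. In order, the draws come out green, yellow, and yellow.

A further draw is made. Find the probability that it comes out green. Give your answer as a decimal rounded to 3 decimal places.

The likelihood of the observed sequence under each hypothesis: P(data | urn A) = (7/10)(3/10)(3/10) = 0.063; P(data | urn B) = (1/4)(3/4)(3/4) = 0.14062; P(data | urn C) = (4/5)(1/5)(1/5) = 0.032; P(data | urn D) = (3/8)(5/8)(5/8) = 0.14648.
The prior-weighted likelihoods are 2/9 · 0.063 = 0.014, 1/3 · 0.14062 = 0.046875, 1/3 · 0.032 = 0.010667, 1/9 · 0.14648 = 0.016276; with total 0.087818.
Normalising, the posterior is P(urn A | data) = 0.15942, P(urn B | data) = 0.53378, P(urn C | data) = 0.12146, P(urn D | data) = 0.18534.
So P(green next | data) = Σ P(green next | H) P(H | data) = (7/10)(0.15942) + (1/4)(0.53378) + (4/5)(0.12146) + (3/8)(0.18534) = 0.41171.

0.412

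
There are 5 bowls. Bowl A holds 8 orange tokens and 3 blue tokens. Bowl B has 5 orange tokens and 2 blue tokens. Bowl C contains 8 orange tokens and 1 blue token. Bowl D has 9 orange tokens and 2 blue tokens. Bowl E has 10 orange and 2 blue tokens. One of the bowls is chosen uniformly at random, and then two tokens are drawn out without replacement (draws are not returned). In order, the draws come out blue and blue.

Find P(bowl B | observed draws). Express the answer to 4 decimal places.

0.3514

Under each hypothesis, the probability of the observed sequence is: P(data | bowl A) = (3/11)(2/10) = 0.054545; P(data | bowl B) = (2/7)(1/6) = 0.047619; P(data | bowl C) = (1/9)(0/8) = 0; P(data | bowl D) = (2/11)(1/10) = 0.018182; P(data | bowl E) = (2/12)(1/11) = 0.015152.
The prior-weighted likelihoods are 1/5 · 0.054545 = 0.010909, 1/5 · 0.047619 = 0.0095238, 1/5 · 0 = 0, 1/5 · 0.018182 = 0.0036364, 1/5 · 0.015152 = 0.0030303; these sum to 0.0271.
So P(bowl B | data) = (0.0095238) / (0.0271) = 0.35144.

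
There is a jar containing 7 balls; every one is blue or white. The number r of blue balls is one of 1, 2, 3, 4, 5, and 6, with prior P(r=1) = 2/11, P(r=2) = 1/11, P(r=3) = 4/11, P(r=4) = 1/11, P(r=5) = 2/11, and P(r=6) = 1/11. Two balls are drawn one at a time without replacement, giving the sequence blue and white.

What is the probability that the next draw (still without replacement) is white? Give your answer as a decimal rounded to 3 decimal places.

Compute the likelihood of the observed sequence for each case: P(data | r = 1) = (1/7)(6/6) = 1/7; P(data | r = 2) = (2/7)(5/6) = 5/21; P(data | r = 3) = (3/7)(4/6) = 2/7; P(data | r = 4) = (4/7)(3/6) = 2/7; P(data | r = 5) = (5/7)(2/6) = 5/21; P(data | r = 6) = (6/7)(1/6) = 1/7.
The prior-weighted likelihoods are 2/11 · 1/7 = 2/77, 1/11 · 5/21 = 5/231, 4/11 · 2/7 = 8/77, 1/11 · 2/7 = 2/77, 2/11 · 5/21 = 10/231, 1/11 · 1/7 = 1/77; with total 18/77.
Normalising, the posterior is P(r = 1 | data) = 1/9, P(r = 2 | data) = 5/54, P(r = 3 | data) = 4/9, P(r = 4 | data) = 1/9, P(r = 5 | data) = 5/27, P(r = 6 | data) = 1/18.
So P(white next | data) = Σ P(white next | H) P(H | data) = (1)(1/9) + (4/5)(5/54) + (3/5)(4/9) + (2/5)(1/9) + (1/5)(5/27) + (0)(1/18) = 8/15.

0.533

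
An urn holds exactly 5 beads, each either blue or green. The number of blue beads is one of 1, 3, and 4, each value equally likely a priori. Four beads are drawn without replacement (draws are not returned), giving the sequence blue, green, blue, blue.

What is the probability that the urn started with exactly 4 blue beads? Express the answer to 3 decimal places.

0.667

Under each hypothesis, the probability of the observed sequence is: P(data | r = 1) = (1/5)(4/4)(0/3) = 0; P(data | r = 3) = (3/5)(2/4)(2/3)(1/2) = 1/10; P(data | r = 4) = (4/5)(1/4)(3/3)(2/2) = 1/5.
Multiplying each by its prior: 1/3 · 0 = 0, 1/3 · 1/10 = 1/30, 1/3 · 1/5 = 1/15; these sum to 1/10.
So P(r = 4 | data) = (1/15) / (1/10) = 2/3.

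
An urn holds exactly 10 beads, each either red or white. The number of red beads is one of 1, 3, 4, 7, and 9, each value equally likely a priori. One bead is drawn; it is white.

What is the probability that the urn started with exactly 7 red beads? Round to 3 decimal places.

0.115

For each hypothesis, P(data | H) works out to: P(data | r = 1) = (9/10) = 9/10; P(data | r = 3) = (7/10) = 7/10; P(data | r = 4) = (6/10) = 3/5; P(data | r = 7) = (3/10) = 3/10; P(data | r = 9) = (1/10) = 1/10.
The prior-weighted likelihoods are 1/5 · 9/10 = 9/50, 1/5 · 7/10 = 7/50, 1/5 · 3/5 = 3/25, 1/5 · 3/10 = 3/50, 1/5 · 1/10 = 1/50; summing to 13/25.
By Bayes' rule, P(r = 7 | data) = (3/50) / (13/25) = 3/26.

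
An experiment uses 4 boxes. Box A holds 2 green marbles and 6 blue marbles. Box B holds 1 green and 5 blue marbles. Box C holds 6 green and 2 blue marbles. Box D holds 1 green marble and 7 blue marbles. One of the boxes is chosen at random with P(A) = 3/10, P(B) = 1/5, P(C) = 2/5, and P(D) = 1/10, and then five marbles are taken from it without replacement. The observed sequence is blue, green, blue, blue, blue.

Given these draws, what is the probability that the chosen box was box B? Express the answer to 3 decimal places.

For each hypothesis, P(data | H) works out to: P(data | box A) = (6/8)(2/7)(5/6)(4/5)(3/4) = 0.10714; P(data | box B) = (5/6)(1/5)(4/4)(3/3)(2/2) = 0.16667; P(data | box C) = (2/8)(6/7)(1/6)(0/5) = 0; P(data | box D) = (7/8)(1/7)(6/6)(5/5)(4/4) = 0.125.
Multiplying each by its prior: 3/10 · 0.10714 = 0.032143, 1/5 · 0.16667 = 0.033333, 2/5 · 0 = 0, 1/10 · 0.125 = 0.0125; summing to 0.077976.
By Bayes' rule, P(box B | data) = (0.033333) / (0.077976) = 0.42748.

0.427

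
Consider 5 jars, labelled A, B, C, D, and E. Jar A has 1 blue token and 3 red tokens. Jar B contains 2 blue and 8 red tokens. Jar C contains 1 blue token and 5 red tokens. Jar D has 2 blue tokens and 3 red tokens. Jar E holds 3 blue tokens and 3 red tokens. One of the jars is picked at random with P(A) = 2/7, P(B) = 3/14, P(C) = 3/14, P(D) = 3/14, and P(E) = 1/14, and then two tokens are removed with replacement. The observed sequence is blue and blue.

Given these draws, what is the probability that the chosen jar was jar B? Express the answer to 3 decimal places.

0.101

Compute the likelihood of the observed sequence for each case: P(data | jar A) = (1/4)(1/4) = 1/16; P(data | jar B) = (2/10)(2/10) = 1/25; P(data | jar C) = (1/6)(1/6) = 1/36; P(data | jar D) = (2/5)(2/5) = 4/25; P(data | jar E) = (3/6)(3/6) = 1/4.
The prior-weighted likelihoods are 2/7 · 1/16 = 1/56, 3/14 · 1/25 = 3/350, 3/14 · 1/36 = 1/168, 3/14 · 4/25 = 6/175, 1/14 · 1/4 = 1/56; with total 71/840.
Hence P(jar B | data) = (3/350) / (71/840) = 36/355.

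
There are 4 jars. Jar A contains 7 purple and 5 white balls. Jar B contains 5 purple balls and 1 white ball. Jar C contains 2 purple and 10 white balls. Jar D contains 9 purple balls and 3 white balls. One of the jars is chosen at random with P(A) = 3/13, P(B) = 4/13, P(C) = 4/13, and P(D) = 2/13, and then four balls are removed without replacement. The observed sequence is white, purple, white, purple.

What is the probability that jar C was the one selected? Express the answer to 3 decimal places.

The likelihood of the observed sequence under each hypothesis: P(data | jar A) = (5/12)(7/11)(4/10)(6/9) = 7/99; P(data | jar B) = (1/6)(5/5)(0/4) = 0; P(data | jar C) = (10/12)(2/11)(9/10)(1/9) = 1/66; P(data | jar D) = (3/12)(9/11)(2/10)(8/9) = 2/55.
Multiplying each by its prior: 3/13 · 7/99 = 7/429, 4/13 · 0 = 0, 4/13 · 1/66 = 2/429, 2/13 · 2/55 = 4/715; with total 19/715.
By Bayes' rule, P(jar C | data) = (2/429) / (19/715) = 10/57.

0.175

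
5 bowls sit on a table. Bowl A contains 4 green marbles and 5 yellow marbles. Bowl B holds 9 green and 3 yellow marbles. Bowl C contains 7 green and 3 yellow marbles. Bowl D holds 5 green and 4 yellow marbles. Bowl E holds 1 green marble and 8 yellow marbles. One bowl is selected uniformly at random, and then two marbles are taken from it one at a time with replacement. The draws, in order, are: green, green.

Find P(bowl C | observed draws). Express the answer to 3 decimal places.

0.312

Under each hypothesis, the probability of the observed sequence is: P(data | bowl A) = (4/9)(4/9) = 0.19753; P(data | bowl B) = (9/12)(9/12) = 0.5625; P(data | bowl C) = (7/10)(7/10) = 0.49; P(data | bowl D) = (5/9)(5/9) = 0.30864; P(data | bowl E) = (1/9)(1/9) = 0.012346.
Multiplying each by its prior: 1/5 · 0.19753 = 0.039506, 1/5 · 0.5625 = 0.1125, 1/5 · 0.49 = 0.098, 1/5 · 0.30864 = 0.061728, 1/5 · 0.012346 = 0.0024691; summing to 0.3142.
By Bayes' rule, P(bowl C | data) = (0.098) / (0.3142) = 0.3119.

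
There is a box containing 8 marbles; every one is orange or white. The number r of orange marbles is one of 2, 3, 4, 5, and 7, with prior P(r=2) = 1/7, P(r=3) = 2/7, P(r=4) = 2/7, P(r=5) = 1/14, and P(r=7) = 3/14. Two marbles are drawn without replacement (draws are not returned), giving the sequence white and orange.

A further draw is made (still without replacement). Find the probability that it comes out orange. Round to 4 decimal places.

The likelihood of the observed sequence under each hypothesis: P(data | r = 2) = (6/8)(2/7) = 3/14; P(data | r = 3) = (5/8)(3/7) = 15/56; P(data | r = 4) = (4/8)(4/7) = 2/7; P(data | r = 5) = (3/8)(5/7) = 15/56; P(data | r = 7) = (1/8)(7/7) = 1/8.
Weighting by the prior gives 1/7 · 3/14 = 3/98, 2/7 · 15/56 = 15/196, 2/7 · 2/7 = 4/49, 1/14 · 15/56 = 15/784, 3/14 · 1/8 = 3/112; with total 23/98.
Normalising, the posterior is P(r = 2 | data) = 3/23, P(r = 3 | data) = 15/46, P(r = 4 | data) = 8/23, P(r = 5 | data) = 15/184, P(r = 7 | data) = 21/184.
Averaging over the posterior, P(orange next | data) = (1/6)(3/23) + (1/3)(15/46) + (1/2)(8/23) + (2/3)(15/184) + (1)(21/184) = 87/184.

0.4728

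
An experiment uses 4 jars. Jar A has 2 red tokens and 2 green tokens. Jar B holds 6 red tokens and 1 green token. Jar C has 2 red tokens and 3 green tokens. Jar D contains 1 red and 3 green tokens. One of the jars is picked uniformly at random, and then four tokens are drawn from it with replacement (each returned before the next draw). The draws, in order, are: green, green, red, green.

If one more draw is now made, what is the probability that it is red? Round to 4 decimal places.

0.3672

Under each hypothesis, the probability of the observed sequence is: P(data | jar A) = (2/4)(2/4)(2/4)(2/4) = 0.0625; P(data | jar B) = (1/7)(1/7)(6/7)(1/7) = 0.002499; P(data | jar C) = (3/5)(3/5)(2/5)(3/5) = 0.0864; P(data | jar D) = (3/4)(3/4)(1/4)(3/4) = 0.10547.
Weighting by the prior gives 1/4 · 0.0625 = 0.015625, 1/4 · 0.002499 = 0.00062474, 1/4 · 0.0864 = 0.0216, 1/4 · 0.10547 = 0.026367; with total 0.064217.
Normalising, the posterior is P(jar A | data) = 0.24332, P(jar B | data) = 0.0097286, P(jar C | data) = 0.33636, P(jar D | data) = 0.4106.
The predictive probability is P(red next | data) = (1/2)(0.24332) + (6/7)(0.0097286) + (2/5)(0.33636) + (1/4)(0.4106) = 0.36719.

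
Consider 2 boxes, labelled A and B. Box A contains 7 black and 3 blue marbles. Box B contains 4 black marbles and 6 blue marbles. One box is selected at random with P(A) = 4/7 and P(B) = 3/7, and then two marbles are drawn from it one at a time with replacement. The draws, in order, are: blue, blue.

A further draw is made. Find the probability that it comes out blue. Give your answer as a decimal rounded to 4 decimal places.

0.5250

Compute the likelihood of the observed sequence for each case: P(data | box A) = (3/10)(3/10) = 9/100; P(data | box B) = (6/10)(6/10) = 9/25.
Multiplying each by its prior: 4/7 · 9/100 = 9/175, 3/7 · 9/25 = 27/175; with total 36/175.
Normalising, the posterior is P(box A | data) = 1/4, P(box B | data) = 3/4.
So P(blue next | data) = Σ P(blue next | H) P(H | data) = (3/10)(1/4) + (3/5)(3/4) = 21/40.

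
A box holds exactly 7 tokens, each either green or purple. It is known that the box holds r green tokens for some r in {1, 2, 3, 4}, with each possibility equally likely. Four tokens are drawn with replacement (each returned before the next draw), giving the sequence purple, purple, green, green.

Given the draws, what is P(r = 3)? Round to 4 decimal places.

Under each hypothesis, the probability of the observed sequence is: P(data | r = 1) = (6/7)(6/7)(1/7)(1/7) = 0.014994; P(data | r = 2) = (5/7)(5/7)(2/7)(2/7) = 0.041649; P(data | r = 3) = (4/7)(4/7)(3/7)(3/7) = 0.059975; P(data | r = 4) = (3/7)(3/7)(4/7)(4/7) = 0.059975.
Weighting by the prior gives 1/4 · 0.014994 = 0.0037484, 1/4 · 0.041649 = 0.010412, 1/4 · 0.059975 = 0.014994, 1/4 · 0.059975 = 0.014994; with total 0.044148.
So P(r = 3 | data) = (0.014994) / (0.044148) = 0.33962.

0.3396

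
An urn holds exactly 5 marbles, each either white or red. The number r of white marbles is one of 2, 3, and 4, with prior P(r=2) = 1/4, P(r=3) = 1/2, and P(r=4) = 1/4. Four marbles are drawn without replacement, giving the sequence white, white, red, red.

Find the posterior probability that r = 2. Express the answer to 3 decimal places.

0.333

Under each hypothesis, the probability of the observed sequence is: P(data | r = 2) = (2/5)(1/4)(3/3)(2/2) = 1/10; P(data | r = 3) = (3/5)(2/4)(2/3)(1/2) = 1/10; P(data | r = 4) = (4/5)(3/4)(1/3)(0/2) = 0.
Weighting by the prior gives 1/4 · 1/10 = 1/40, 1/2 · 1/10 = 1/20, 1/4 · 0 = 0; with total 3/40.
Hence P(r = 2 | data) = (1/40) / (3/40) = 1/3.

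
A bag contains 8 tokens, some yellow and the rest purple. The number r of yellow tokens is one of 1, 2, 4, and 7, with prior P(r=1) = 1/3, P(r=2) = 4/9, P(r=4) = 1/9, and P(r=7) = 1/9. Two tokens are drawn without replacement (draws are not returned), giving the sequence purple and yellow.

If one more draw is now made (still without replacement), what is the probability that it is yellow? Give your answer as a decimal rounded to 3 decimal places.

The likelihood of the observed sequence under each hypothesis: P(data | r = 1) = (7/8)(1/7) = 1/8; P(data | r = 2) = (6/8)(2/7) = 3/14; P(data | r = 4) = (4/8)(4/7) = 2/7; P(data | r = 7) = (1/8)(7/7) = 1/8.
Weighting by the prior gives 1/3 · 1/8 = 1/24, 4/9 · 3/14 = 2/21, 1/9 · 2/7 = 2/63, 1/9 · 1/8 = 1/72; summing to 23/126.
The posterior is then P(r = 1 | data) = 21/92, P(r = 2 | data) = 12/23, P(r = 4 | data) = 4/23, P(r = 7 | data) = 7/92.
Averaging over the posterior, P(yellow next | data) = (0)(21/92) + (1/6)(12/23) + (1/2)(4/23) + (1)(7/92) = 1/4.

0.250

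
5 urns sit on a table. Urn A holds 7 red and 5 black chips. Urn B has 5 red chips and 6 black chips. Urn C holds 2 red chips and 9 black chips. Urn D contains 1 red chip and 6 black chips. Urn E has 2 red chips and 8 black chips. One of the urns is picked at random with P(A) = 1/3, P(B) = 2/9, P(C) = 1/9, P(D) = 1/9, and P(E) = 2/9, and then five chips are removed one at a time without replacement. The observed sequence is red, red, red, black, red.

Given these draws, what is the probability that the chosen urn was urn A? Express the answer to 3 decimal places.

0.836

Under each hypothesis, the probability of the observed sequence is: P(data | urn A) = (7/12)(6/11)(5/10)(5/9)(4/8) = 0.044192; P(data | urn B) = (5/11)(4/10)(3/9)(6/8)(2/7) = 0.012987; P(data | urn C) = (2/11)(1/10)(0/9) = 0; P(data | urn D) = (1/7)(0/6) = 0; P(data | urn E) = (2/10)(1/9)(0/8) = 0.
The prior-weighted likelihoods are 1/3 · 0.044192 = 0.014731, 2/9 · 0.012987 = 0.002886, 1/9 · 0 = 0, 1/9 · 0 = 0, 2/9 · 0 = 0; these sum to 0.017617.
Hence P(urn A | data) = (0.014731) / (0.017617) = 0.83618.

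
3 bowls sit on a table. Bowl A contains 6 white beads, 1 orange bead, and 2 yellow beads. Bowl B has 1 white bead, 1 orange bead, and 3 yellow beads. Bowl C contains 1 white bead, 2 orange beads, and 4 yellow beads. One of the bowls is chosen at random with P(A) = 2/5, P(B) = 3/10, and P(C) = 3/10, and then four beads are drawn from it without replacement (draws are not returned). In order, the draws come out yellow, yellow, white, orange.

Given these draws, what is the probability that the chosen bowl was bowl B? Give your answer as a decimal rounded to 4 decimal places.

0.5962

Compute the likelihood of the observed sequence for each case: P(data | bowl A) = (2/9)(1/8)(6/7)(1/6) = 0.0039683; P(data | bowl B) = (3/5)(2/4)(1/3)(1/2) = 0.05; P(data | bowl C) = (4/7)(3/6)(1/5)(2/4) = 0.028571.
Weighting by the prior gives 2/5 · 0.0039683 = 0.0015873, 3/10 · 0.05 = 0.015, 3/10 · 0.028571 = 0.0085714; these sum to 0.025159.
By Bayes' rule, P(bowl B | data) = (0.015) / (0.025159) = 0.59621.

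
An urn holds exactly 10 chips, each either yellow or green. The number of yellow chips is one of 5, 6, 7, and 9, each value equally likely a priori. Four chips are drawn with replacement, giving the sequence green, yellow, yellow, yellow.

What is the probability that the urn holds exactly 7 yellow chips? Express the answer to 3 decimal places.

For each hypothesis, P(data | H) works out to: P(data | r = 5) = (5/10)(5/10)(5/10)(5/10) = 0.0625; P(data | r = 6) = (4/10)(6/10)(6/10)(6/10) = 0.0864; P(data | r = 7) = (3/10)(7/10)(7/10)(7/10) = 0.1029; P(data | r = 9) = (1/10)(9/10)(9/10)(9/10) = 0.0729.
The prior-weighted likelihoods are 1/4 · 0.0625 = 0.015625, 1/4 · 0.0864 = 0.0216, 1/4 · 0.1029 = 0.025725, 1/4 · 0.0729 = 0.018225; summing to 0.081175.
So P(r = 7 | data) = (0.025725) / (0.081175) = 0.31691.

0.317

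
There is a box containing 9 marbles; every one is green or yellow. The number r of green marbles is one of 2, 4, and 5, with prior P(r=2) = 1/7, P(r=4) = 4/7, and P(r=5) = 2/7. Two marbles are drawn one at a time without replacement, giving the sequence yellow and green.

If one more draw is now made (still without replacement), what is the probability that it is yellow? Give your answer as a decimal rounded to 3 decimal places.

0.559

Under each hypothesis, the probability of the observed sequence is: P(data | r = 2) = (7/9)(2/8) = 7/36; P(data | r = 4) = (5/9)(4/8) = 5/18; P(data | r = 5) = (4/9)(5/8) = 5/18.
Weighting by the prior gives 1/7 · 7/36 = 1/36, 4/7 · 5/18 = 10/63, 2/7 · 5/18 = 5/63; with total 67/252.
Normalising, the posterior is P(r = 2 | data) = 7/67, P(r = 4 | data) = 40/67, P(r = 5 | data) = 20/67.
Averaging over the posterior, P(yellow next | data) = (6/7)(7/67) + (4/7)(40/67) + (3/7)(20/67) = 262/469.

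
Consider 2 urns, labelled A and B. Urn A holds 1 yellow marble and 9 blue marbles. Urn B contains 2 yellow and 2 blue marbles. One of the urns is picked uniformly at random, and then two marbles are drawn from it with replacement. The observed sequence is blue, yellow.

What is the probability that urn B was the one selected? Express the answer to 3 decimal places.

0.735

Under each hypothesis, the probability of the observed sequence is: P(data | urn A) = (9/10)(1/10) = 9/100; P(data | urn B) = (2/4)(2/4) = 1/4.
Multiplying each by its prior: 1/2 · 9/100 = 9/200, 1/2 · 1/4 = 1/8; these sum to 17/100.
Therefore the posterior P(urn B | data) = (1/8) / (17/100) = 25/34.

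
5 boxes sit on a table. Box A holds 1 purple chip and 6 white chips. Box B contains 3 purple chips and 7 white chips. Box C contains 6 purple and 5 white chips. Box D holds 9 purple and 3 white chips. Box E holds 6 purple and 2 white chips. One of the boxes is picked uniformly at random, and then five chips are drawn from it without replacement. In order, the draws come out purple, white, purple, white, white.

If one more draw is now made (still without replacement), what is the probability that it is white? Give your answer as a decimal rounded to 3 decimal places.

The likelihood of the observed sequence under each hypothesis: P(data | box A) = (1/7)(6/6)(0/5) = 0; P(data | box B) = (3/10)(7/9)(2/8)(6/7)(5/6) = 0.041667; P(data | box C) = (6/11)(5/10)(5/9)(4/8)(3/7) = 0.032468; P(data | box D) = (9/12)(3/11)(8/10)(2/9)(1/8) = 0.0045455; P(data | box E) = (6/8)(2/7)(5/6)(1/5)(0/4) = 0.
Multiplying each by its prior: 1/5 · 0 = 0, 1/5 · 0.041667 = 0.0083333, 1/5 · 0.032468 = 0.0064935, 1/5 · 0.0045455 = 0.00090909, 1/5 · 0 = 0; these sum to 0.015736.
The posterior is then P(box A | data) = 0, P(box B | data) = 0.52957, P(box C | data) = 0.41265, P(box D | data) = 0.057772, P(box E | data) = 0.
Averaging over the posterior, P(white next | data) = (4/5)(0.52957) + (1/3)(0.41265) + (0)(0.057772) = 0.56121.

0.561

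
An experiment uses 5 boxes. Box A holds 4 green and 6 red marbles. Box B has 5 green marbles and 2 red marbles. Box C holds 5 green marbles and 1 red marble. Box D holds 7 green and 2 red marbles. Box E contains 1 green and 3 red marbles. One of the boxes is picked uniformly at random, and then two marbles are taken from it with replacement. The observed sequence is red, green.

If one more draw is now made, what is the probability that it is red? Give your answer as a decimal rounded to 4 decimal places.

The likelihood of the observed sequence under each hypothesis: P(data | box A) = (6/10)(4/10) = 0.24; P(data | box B) = (2/7)(5/7) = 0.20408; P(data | box C) = (1/6)(5/6) = 0.13889; P(data | box D) = (2/9)(7/9) = 0.17284; P(data | box E) = (3/4)(1/4) = 0.1875.
The prior-weighted likelihoods are 1/5 · 0.24 = 0.048, 1/5 · 0.20408 = 0.040816, 1/5 · 0.13889 = 0.027778, 1/5 · 0.17284 = 0.034568, 1/5 · 0.1875 = 0.0375; these sum to 0.18866.
Normalising, the posterior is P(box A | data) = 0.25442, P(box B | data) = 0.21635, P(box C | data) = 0.14724, P(box D | data) = 0.18323, P(box E | data) = 0.19877.
So P(red next | data) = Σ P(red next | H) P(H | data) = (3/5)(0.25442) + (2/7)(0.21635) + (1/6)(0.14724) + (2/9)(0.18323) + (3/4)(0.19877) = 0.4288.

0.4288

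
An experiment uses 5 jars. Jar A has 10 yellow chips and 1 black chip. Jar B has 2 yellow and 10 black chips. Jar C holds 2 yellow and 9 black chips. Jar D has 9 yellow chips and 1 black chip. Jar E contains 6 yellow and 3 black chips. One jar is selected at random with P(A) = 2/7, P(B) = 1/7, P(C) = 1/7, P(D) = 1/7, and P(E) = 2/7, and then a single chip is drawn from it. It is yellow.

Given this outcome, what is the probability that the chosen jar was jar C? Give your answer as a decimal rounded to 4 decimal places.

0.0413

The likelihood of this draw under each hypothesis: P(data | jar A) = (10/11) = 10/11; P(data | jar B) = (2/12) = 1/6; P(data | jar C) = (2/11) = 2/11; P(data | jar D) = (9/10) = 9/10; P(data | jar E) = (6/9) = 2/3.
Multiplying each by its prior: 2/7 · 10/11 = 20/77, 1/7 · 1/6 = 1/42, 1/7 · 2/11 = 2/77, 1/7 · 9/10 = 9/70, 2/7 · 2/3 = 4/21; these sum to 22/35.
By Bayes' rule, P(jar C | data) = (2/77) / (22/35) = 5/121.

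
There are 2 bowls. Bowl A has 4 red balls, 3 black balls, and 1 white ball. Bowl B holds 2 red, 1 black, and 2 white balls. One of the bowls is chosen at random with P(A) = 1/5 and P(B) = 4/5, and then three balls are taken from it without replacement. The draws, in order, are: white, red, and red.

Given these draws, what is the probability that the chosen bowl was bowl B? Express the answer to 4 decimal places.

Under each hypothesis, the probability of the observed sequence is: P(data | bowl A) = (1/8)(4/7)(3/6) = 0.035714; P(data | bowl B) = (2/5)(2/4)(1/3) = 0.066667.
Weighting by the prior gives 1/5 · 0.035714 = 0.0071429, 4/5 · 0.066667 = 0.053333; these sum to 0.060476.
So P(bowl B | data) = (0.053333) / (0.060476) = 0.88189.

0.8819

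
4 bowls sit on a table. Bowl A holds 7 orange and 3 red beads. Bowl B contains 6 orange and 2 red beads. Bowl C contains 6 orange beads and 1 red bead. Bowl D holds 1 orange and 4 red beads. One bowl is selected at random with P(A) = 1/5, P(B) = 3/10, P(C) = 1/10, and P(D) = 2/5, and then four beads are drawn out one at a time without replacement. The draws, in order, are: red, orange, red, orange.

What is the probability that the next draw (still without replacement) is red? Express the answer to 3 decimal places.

0.080

The likelihood of the observed sequence under each hypothesis: P(data | bowl A) = (3/10)(7/9)(2/8)(6/7) = 0.05; P(data | bowl B) = (2/8)(6/7)(1/6)(5/5) = 0.035714; P(data | bowl C) = (1/7)(6/6)(0/5) = 0; P(data | bowl D) = (4/5)(1/4)(3/3)(0/2) = 0.
Multiplying each by its prior: 1/5 · 0.05 = 0.01, 3/10 · 0.035714 = 0.010714, 1/10 · 0 = 0, 2/5 · 0 = 0; these sum to 0.020714.
Normalising, the posterior is P(bowl A | data) = 0.48276, P(bowl B | data) = 0.51724, P(bowl C | data) = 0, P(bowl D | data) = 0.
Averaging over the posterior, P(red next | data) = (1/6)(0.48276) + (0)(0.51724) = 0.08046.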